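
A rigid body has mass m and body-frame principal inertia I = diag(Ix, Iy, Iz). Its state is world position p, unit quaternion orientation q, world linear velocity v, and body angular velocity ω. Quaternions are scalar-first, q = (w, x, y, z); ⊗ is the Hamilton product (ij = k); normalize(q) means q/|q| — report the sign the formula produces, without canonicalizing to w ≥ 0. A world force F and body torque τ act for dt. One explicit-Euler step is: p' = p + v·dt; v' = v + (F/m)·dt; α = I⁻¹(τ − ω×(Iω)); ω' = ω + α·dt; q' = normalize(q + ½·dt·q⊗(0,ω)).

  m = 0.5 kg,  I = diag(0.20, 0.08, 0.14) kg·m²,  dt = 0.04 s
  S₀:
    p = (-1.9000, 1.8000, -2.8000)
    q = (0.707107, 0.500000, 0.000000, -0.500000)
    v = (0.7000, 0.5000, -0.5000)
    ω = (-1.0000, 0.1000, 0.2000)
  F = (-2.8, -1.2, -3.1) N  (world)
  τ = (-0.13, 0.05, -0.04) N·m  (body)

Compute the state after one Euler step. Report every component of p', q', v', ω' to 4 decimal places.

p' = (-1.8720, 1.8200, -2.8200)
q' = (0.7190, 0.4868, 0.0094, -0.4961)
v' = (0.4760, 0.4040, -0.7480)
ω' = (-1.0262, 0.1310, 0.1851)

precession coupling ω×(Iω) = (0.0012, -0.0120, 0.0120)
angular accel α = (-0.6560, 0.7750, -0.3714)
new body rate ω' = (-1.0262, 0.1310, 0.1851)
2q̇ = q⊗(0,ω) = (0.6000000, -0.6571070, 0.4707107, 0.1914214)
q' = normalize(q + ½dt·q⊗(0,ω)) = (0.7190, 0.4868, 0.0094, -0.4961)
linear accel F/m = (-5.6000, -2.4000, -6.2000)
new position p' = (-1.8720, 1.8200, -2.8200)
v' = v + a·dt = (0.4760, 0.4040, -0.7480)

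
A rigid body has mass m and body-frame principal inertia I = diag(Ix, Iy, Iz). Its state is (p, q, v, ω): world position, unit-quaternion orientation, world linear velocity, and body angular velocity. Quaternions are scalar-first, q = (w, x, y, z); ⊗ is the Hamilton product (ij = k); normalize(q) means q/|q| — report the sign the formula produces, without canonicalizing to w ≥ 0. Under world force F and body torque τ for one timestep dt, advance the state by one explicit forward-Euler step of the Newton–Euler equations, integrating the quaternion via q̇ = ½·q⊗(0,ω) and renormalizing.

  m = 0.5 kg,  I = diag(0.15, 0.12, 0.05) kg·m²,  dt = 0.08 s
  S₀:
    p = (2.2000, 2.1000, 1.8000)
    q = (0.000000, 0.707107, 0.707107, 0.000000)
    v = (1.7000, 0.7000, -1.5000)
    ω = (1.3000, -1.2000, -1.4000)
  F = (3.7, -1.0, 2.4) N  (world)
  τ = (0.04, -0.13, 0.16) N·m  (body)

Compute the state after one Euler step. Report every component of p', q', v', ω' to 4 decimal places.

α = I⁻¹(τ − ω×Iω) = (1.0507, 0.4333, 2.2640)
ω + α·dt = (1.3841, -1.1653, -1.2189)
2q̇ = q⊗(0,ω) = (-0.0707107, -0.9899498, 0.9899498, -1.7677675)
q + ½dt·q⊗(0,ω), renormalized = (-0.0028, 0.6648, 0.7437, -0.0704)
linear accel F/m = (7.4000, -2.0000, 4.8000)
new position p' = (2.3360, 2.1560, 1.6800)
new velocity v' = (2.2920, 0.5400, -1.1160)

p' = (2.3360, 2.1560, 1.6800)
q' = (-0.0028, 0.6648, 0.7437, -0.0704)
v' = (2.2920, 0.5400, -1.1160)
ω' = (1.3841, -1.1653, -1.2189)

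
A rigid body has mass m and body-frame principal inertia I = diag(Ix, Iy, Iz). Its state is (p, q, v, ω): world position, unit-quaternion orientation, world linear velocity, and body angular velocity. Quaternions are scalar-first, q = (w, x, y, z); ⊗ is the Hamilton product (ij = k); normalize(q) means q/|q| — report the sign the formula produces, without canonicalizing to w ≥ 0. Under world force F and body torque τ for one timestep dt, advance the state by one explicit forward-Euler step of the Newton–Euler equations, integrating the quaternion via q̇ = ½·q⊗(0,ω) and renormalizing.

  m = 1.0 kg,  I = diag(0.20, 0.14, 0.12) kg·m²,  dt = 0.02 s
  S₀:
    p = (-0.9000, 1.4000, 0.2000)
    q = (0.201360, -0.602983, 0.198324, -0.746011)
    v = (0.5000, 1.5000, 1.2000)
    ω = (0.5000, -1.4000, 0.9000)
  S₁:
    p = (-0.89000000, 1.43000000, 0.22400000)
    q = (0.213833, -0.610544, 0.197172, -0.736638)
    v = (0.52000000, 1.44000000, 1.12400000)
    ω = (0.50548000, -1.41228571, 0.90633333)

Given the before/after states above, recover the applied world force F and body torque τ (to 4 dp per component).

F = (1.0000, -3.0000, -3.8000)
τ = (0.0800, -0.0500, 0.0800)

velocity change Δv = (0.02000000, -0.06000000, -0.07600000)
F = m·Δv/dt = (1.0000, -3.0000, -3.8000)
rate change Δω = (0.00548000, -0.01228571, 0.00633333)
ω₀×(Iω₀) = (0.0252, 0.0360, 0.0420)
τ = I·(Δω/dt) + ω₀×(Iω₀) = (0.0800, -0.0500, 0.0800)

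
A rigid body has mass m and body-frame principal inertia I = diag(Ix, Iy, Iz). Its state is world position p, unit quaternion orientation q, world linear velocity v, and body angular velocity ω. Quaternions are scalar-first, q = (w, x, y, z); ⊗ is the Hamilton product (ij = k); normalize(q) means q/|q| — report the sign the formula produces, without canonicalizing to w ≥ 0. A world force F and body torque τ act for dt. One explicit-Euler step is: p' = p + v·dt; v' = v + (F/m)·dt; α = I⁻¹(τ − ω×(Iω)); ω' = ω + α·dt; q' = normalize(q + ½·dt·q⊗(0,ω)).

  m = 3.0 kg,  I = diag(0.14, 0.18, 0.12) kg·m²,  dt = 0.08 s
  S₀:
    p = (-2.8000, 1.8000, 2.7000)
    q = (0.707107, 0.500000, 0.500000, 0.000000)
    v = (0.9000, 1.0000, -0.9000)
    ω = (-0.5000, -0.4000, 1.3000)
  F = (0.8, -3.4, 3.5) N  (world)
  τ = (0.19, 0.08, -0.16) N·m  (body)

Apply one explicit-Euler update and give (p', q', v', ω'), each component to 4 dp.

angular accel α = (1.1343, 0.5167, -1.4000)
new body rate ω' = (-0.4093, -0.3587, 1.1880)
2q̇ = q⊗(0,ω) = (0.4500000, 0.2964465, -0.9328428, 0.9692391)
q' = normalize(q + ½dt·q⊗(0,ω)) = (0.7239, 0.5110, 0.4619, 0.0387)
linear accel F/m = (0.2667, -1.1333, 1.1667)
new position p' = (-2.7280, 1.8800, 2.6280)
v' = v + a·dt = (0.9213, 0.9093, -0.8067)

p' = (-2.7280, 1.8800, 2.6280)
q' = (0.7239, 0.5110, 0.4619, 0.0387)
v' = (0.9213, 0.9093, -0.8067)
ω' = (-0.4093, -0.3587, 1.1880)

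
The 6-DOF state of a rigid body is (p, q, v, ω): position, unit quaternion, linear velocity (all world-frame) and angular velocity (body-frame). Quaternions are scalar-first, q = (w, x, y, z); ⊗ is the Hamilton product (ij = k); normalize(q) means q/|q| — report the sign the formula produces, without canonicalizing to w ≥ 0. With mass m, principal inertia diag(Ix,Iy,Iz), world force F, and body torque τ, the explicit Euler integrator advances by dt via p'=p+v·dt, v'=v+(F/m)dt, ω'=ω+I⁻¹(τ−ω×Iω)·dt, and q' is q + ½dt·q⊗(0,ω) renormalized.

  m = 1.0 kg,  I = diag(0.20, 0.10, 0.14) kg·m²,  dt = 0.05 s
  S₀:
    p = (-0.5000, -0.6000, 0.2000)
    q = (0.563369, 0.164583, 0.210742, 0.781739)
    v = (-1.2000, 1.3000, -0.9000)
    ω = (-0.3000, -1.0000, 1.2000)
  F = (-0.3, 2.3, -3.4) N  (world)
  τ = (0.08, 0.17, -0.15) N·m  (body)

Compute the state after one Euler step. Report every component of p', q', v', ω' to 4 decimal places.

precession coupling ω×(Iω) = (-0.0480, -0.0216, -0.0300)
angular accel α = (0.6400, 1.9160, -0.8571)
new body rate ω' = (-0.2680, -0.9042, 1.1571)
Hamilton product q⊗(0,ω) = (-0.6779699, 0.8656187, -0.9953903, 0.5746824)
q' = normalize(q + ½dt·q⊗(0,ω)) = (0.5460, 0.1861, 0.1857, 0.7955)
p' = p + v·dt = (-0.5600, -0.5350, 0.1550)
new velocity v' = (-1.2150, 1.4150, -1.0700)

p' = (-0.5600, -0.5350, 0.1550)
q' = (0.5460, 0.1861, 0.1857, 0.7955)
v' = (-1.2150, 1.4150, -1.0700)
ω' = (-0.2680, -0.9042, 1.1571)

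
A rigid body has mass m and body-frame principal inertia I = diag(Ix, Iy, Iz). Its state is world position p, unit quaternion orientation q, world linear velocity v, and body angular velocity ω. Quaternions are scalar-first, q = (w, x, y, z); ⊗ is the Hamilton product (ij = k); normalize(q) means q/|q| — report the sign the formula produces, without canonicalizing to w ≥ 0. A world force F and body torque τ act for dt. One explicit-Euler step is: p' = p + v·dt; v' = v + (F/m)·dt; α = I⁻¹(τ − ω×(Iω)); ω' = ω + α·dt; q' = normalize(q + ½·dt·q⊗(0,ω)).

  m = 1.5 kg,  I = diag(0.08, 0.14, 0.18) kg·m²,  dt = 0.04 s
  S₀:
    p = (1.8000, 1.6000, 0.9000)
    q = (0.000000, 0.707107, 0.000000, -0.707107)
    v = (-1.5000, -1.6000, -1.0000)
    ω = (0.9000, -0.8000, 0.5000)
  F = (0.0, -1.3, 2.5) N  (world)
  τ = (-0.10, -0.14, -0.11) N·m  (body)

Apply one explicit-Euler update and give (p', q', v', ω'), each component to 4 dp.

p' = (1.7400, 1.5360, 0.8600)
q' = (-0.0057, 0.6956, -0.0198, -0.7182)
v' = (-1.5000, -1.6347, -0.9333)
ω' = (0.8580, -0.8271, 0.4852)

linear accel F/m = (0.0000, -0.8667, 1.6667)
p + v·dt = (1.7400, 1.5360, 0.8600)
v + (F/m)dt = (-1.5000, -1.6347, -0.9333)
gyro term ω×Iω = (-0.0160, -0.0450, -0.0432)
angular accel α = (-1.0500, -0.6786, -0.3711)
new body rate ω' = (0.8580, -0.8271, 0.4852)
2q̇ = q⊗(0,ω) = (-0.2828428, -0.5656856, -0.9899498, -0.5656856)
q' = normalize(q + ½dt·q⊗(0,ω)) = (-0.0057, 0.6956, -0.0198, -0.7182)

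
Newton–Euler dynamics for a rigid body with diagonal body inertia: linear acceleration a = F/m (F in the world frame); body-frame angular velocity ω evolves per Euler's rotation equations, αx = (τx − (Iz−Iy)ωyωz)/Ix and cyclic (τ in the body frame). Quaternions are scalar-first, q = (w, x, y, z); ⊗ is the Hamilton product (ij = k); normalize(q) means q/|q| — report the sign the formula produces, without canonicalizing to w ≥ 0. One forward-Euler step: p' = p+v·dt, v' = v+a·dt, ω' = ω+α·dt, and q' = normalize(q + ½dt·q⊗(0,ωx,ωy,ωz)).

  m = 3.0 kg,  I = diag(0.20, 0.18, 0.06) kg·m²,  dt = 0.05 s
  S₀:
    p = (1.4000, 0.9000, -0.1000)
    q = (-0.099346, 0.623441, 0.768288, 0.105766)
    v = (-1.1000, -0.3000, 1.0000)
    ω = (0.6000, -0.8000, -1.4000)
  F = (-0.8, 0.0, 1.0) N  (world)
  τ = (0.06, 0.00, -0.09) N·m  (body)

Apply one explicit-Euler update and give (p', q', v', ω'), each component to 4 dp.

p' = (1.3450, 0.8850, -0.0500)
q' = (-0.0895, 0.5966, 0.7929, 0.0852)
v' = (-1.1133, -0.3000, 1.0167)
ω' = (0.6486, -0.7673, -1.4830)

linear accel F/m = (-0.2667, 0.0000, 0.3333)
p' = p + v·dt = (1.3450, 0.8850, -0.0500)
v + (F/m)dt = (-1.1133, -0.3000, 1.0167)
ω×(Iω) gyroscopic = (-0.1344, -0.1176, 0.0096)
(τ − ω×Iω)/I = (0.9720, 0.6533, -1.6600)
new body rate ω' = (0.6486, -0.7673, -1.4830)
q⊗(0,ω) = (0.3886382, -1.0505980, 1.0157538, -0.8206412)
updated quaternion q' = (-0.0895, 0.5966, 0.7929, 0.0852)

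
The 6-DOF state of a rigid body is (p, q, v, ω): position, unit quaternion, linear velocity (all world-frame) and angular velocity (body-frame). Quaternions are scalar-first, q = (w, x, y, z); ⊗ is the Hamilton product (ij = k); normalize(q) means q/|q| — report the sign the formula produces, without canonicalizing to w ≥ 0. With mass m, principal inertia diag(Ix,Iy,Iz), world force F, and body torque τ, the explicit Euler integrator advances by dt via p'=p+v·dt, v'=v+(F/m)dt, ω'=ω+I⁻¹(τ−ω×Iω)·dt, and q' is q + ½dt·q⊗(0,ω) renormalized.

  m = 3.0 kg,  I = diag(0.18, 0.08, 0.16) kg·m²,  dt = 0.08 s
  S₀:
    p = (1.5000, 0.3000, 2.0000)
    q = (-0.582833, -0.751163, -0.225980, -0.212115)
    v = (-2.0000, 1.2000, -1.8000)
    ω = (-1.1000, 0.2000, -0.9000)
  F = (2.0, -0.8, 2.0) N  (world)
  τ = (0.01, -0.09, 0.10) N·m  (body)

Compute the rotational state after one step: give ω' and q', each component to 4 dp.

angular accel α = (0.1356, -1.3725, 0.4875)
ω' = ω + α·dt = (-1.0892, 0.0902, -0.8610)
Hamilton product q⊗(0,ω) = (-0.9719868, 0.8869213, -0.5592868, 0.1257391)
q' = normalize(q + ½dt·q⊗(0,ω)) = (-0.6207, -0.7145, -0.2479, -0.2067)

ω' = (-1.0892, 0.0902, -0.8610)
q' = (-0.6207, -0.7145, -0.2479, -0.2067)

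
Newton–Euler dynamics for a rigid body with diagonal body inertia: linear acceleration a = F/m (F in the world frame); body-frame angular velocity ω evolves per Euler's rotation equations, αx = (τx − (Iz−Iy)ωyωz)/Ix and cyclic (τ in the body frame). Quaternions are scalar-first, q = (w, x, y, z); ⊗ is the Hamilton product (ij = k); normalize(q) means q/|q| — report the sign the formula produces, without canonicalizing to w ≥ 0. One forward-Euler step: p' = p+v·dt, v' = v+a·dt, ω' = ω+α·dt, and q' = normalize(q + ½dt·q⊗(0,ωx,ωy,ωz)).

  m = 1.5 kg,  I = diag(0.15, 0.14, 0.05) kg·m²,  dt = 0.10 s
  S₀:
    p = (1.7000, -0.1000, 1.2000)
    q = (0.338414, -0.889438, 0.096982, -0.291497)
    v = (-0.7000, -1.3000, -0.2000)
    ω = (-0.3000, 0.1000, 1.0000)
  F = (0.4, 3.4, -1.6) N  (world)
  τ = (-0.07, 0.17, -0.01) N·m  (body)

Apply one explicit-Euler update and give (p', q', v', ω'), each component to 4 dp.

p' = (1.6300, -0.2300, 1.1800)
q' = (0.3387, -0.8870, 0.1473, -0.2772)
v' = (-0.6733, -1.0733, -0.3067)
ω' = (-0.3407, 0.2429, 0.9794)

α = I⁻¹(τ − ω×Iω) = (-0.4067, 1.4286, -0.2060)
ω + α·dt = (-0.3407, 0.2429, 0.9794)
2q̇ = q⊗(0,ω) = (0.0149674, 0.0246075, 1.0107285, 0.2785648)
q + ½dt·q⊗(0,ω), renormalized = (0.3387, -0.8870, 0.1473, -0.2772)
p' = p + v·dt = (1.6300, -0.2300, 1.1800)
v' = v + a·dt = (-0.6733, -1.0733, -0.3067)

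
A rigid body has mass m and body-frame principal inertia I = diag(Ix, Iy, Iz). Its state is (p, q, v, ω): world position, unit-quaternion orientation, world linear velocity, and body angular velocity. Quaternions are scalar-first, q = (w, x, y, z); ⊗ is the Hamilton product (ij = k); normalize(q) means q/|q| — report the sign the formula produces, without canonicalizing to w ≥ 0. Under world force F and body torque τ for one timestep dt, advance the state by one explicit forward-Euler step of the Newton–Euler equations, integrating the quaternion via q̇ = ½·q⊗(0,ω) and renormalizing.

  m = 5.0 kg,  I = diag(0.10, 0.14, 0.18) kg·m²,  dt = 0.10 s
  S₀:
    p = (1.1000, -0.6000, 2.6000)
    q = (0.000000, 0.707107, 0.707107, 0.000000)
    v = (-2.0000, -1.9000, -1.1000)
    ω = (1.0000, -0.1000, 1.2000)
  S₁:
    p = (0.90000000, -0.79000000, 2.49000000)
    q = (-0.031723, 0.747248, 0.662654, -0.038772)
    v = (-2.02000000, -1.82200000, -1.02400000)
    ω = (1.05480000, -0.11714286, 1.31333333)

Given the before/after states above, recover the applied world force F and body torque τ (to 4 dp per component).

velocity change Δv = (-0.02000000, 0.07800000, 0.07600000)
applied force F = (-1.0000, 3.9000, 3.8000)
Δω = ω₁−ω₀ = (0.05480000, -0.01714286, 0.11333333)
τ = I·(Δω/dt) + ω₀×(Iω₀) = (0.0500, -0.1200, 0.2000)

F = (-1.0000, 3.9000, 3.8000)
τ = (0.0500, -0.1200, 0.2000)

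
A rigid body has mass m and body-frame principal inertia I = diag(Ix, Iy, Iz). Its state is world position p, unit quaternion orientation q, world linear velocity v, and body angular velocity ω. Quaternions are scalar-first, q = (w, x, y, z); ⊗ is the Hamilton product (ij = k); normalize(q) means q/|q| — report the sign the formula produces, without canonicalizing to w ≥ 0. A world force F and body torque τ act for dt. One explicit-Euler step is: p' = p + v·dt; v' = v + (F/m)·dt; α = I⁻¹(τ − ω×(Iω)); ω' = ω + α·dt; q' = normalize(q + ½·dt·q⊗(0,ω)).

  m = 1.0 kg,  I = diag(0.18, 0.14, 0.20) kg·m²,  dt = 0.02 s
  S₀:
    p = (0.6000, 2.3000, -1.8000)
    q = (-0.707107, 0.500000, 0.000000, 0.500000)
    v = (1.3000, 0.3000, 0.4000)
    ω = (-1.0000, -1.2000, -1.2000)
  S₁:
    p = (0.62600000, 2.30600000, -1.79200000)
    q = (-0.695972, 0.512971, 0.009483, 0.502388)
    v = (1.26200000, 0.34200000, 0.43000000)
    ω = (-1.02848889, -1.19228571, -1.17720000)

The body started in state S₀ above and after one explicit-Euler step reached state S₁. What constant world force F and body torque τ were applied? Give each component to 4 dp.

F = (-1.9000, 2.1000, 1.5000)
τ = (-0.1700, 0.0300, 0.1800)

rate change Δω = (-0.02848889, 0.00771429, 0.02280000)
gyro term ω₀×Iω₀ = (0.0864, -0.0240, -0.0480)
I·α + gyro = (-0.1700, 0.0300, 0.1800)
v₁ − v₀ = (-0.03800000, 0.04200000, 0.03000000)
m·(v₁−v₀)/dt = (-1.9000, 2.1000, 1.5000)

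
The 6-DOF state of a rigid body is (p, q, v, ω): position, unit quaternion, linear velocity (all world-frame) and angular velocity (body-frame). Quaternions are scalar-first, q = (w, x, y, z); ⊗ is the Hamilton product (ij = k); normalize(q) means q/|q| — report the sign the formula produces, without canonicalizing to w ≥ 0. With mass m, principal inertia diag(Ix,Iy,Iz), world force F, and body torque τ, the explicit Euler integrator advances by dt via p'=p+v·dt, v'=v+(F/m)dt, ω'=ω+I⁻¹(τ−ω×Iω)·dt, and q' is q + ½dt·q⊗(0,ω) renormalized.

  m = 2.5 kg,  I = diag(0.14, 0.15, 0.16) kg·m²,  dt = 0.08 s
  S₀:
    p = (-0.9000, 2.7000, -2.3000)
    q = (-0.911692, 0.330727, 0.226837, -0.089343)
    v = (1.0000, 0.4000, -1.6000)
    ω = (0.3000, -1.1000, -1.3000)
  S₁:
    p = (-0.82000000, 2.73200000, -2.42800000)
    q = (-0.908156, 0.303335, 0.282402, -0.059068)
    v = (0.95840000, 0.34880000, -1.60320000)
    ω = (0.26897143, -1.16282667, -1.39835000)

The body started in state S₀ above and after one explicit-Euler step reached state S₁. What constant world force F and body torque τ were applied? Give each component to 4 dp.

F = (-1.3000, -1.6000, -0.1000)
τ = (-0.0400, -0.1100, -0.2000)

velocity change Δv = (-0.04160000, -0.05120000, -0.00320000)
F = m·Δv/dt = (-1.3000, -1.6000, -0.1000)
ω₁ − ω₀ = (-0.03102857, -0.06282667, -0.09835000)
gyro term ω₀×Iω₀ = (0.0143, 0.0078, -0.0033)
τ = I·(Δω/dt) + ω₀×(Iω₀) = (-0.0400, -0.1100, -0.2000)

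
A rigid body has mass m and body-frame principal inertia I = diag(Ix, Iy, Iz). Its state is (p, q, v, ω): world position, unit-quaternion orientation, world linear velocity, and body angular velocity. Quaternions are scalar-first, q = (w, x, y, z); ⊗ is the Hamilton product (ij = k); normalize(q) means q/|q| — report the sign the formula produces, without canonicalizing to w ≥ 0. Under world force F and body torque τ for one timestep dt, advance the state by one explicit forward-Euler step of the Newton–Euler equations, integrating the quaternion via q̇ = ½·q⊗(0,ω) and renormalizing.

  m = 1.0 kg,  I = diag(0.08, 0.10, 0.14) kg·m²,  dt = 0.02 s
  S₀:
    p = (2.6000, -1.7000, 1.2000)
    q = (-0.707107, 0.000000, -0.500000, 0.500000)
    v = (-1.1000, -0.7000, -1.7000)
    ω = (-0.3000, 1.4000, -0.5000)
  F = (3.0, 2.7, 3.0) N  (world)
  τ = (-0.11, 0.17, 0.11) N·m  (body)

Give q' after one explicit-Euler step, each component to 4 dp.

q' = (-0.6975, -0.0024, -0.5113, 0.5020)

2q̇ = q⊗(0,ω) = (0.9500000, -0.2378679, -1.1399498, 0.2035535)
q + ½dt·q⊗(0,ω), renormalized = (-0.6975, -0.0024, -0.5113, 0.5020)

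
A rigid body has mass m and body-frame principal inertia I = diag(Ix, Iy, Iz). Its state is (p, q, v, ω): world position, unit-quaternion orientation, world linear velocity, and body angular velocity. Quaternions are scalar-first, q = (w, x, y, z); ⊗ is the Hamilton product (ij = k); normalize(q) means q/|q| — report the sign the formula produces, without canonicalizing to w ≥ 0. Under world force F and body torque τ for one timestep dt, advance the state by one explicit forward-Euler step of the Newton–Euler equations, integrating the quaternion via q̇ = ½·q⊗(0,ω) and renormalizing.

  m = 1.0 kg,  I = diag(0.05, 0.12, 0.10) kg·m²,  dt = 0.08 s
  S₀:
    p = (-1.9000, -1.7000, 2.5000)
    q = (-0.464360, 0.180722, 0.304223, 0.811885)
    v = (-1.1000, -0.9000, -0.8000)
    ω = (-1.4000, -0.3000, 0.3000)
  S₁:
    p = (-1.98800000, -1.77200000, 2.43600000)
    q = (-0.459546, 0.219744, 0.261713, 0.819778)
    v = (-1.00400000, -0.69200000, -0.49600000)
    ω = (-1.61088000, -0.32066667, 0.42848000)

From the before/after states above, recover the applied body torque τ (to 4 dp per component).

τ = (-0.1300, -0.0100, 0.1900)

ω₁ − ω₀ = (-0.21088000, -0.02066667, 0.12848000)
I·α + gyro = (-0.1300, -0.0100, 0.1900)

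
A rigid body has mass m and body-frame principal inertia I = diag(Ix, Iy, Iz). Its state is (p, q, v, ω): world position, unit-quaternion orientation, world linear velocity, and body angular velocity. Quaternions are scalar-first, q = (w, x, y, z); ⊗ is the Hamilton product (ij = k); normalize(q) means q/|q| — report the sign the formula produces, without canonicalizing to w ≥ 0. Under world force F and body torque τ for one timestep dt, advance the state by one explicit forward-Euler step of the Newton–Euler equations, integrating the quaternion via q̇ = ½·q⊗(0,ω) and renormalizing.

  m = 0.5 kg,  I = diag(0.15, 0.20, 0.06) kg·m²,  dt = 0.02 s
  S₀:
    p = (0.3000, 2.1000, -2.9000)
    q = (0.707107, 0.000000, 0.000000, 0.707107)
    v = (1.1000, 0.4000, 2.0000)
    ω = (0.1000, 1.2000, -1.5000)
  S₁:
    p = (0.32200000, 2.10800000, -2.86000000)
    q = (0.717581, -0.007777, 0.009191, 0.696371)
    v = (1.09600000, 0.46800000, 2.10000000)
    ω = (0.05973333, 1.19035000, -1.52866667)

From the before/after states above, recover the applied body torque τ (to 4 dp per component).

τ = (-0.0500, -0.1100, -0.0800)

rate change Δω = (-0.04026667, -0.00965000, -0.02866667)
ω₀×(Iω₀) = (0.2520, -0.0135, 0.0060)
τ = I·(Δω/dt) + ω₀×(Iω₀) = (-0.0500, -0.1100, -0.0800)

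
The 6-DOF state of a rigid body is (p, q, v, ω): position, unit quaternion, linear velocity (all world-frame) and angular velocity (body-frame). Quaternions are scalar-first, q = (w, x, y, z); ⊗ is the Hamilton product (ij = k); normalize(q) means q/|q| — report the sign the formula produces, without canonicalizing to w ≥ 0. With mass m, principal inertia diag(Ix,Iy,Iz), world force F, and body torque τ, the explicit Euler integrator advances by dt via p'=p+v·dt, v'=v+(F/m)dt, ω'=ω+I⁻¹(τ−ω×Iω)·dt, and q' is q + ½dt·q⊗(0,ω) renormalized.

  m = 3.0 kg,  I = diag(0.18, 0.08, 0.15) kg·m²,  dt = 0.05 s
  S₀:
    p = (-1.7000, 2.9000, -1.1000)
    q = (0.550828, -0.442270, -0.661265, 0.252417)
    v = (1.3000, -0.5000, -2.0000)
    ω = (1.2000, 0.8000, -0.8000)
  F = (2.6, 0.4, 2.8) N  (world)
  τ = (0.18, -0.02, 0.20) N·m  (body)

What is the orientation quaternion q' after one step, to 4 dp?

q' = (0.5819, -0.4172, -0.6510, 0.2522)

q⊗(0,ω) = (1.2616696, 0.9880720, 0.3897468, -0.0009604)
updated quaternion q' = (0.5819, -0.4172, -0.6510, 0.2522)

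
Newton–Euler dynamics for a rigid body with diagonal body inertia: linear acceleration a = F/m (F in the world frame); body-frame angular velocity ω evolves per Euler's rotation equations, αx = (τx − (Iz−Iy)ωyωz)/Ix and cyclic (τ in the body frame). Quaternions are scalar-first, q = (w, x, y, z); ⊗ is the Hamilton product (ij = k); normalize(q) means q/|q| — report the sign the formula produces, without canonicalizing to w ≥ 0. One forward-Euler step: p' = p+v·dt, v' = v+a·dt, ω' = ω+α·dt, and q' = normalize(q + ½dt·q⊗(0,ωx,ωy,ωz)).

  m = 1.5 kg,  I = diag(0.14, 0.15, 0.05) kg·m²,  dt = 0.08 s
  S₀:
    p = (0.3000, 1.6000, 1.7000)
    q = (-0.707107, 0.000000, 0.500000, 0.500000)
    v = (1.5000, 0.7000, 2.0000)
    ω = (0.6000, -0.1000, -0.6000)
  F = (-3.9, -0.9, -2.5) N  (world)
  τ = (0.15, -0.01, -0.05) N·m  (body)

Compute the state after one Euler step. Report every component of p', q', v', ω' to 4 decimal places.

ω×(Iω) gyroscopic = (-0.0060, -0.0324, -0.0006)
angular accel α = (1.1143, 0.1493, -0.9880)
ω + α·dt = (0.6891, -0.0881, -0.6790)
2q̇ = q⊗(0,ω) = (0.3500000, -0.6742642, 0.3707107, 0.1242642)
q' = normalize(q + ½dt·q⊗(0,ω)) = (-0.6927, -0.0270, 0.5145, 0.5047)
a = (-2.6000, -0.6000, -1.6667)
new position p' = (0.4200, 1.6560, 1.8600)
new velocity v' = (1.2920, 0.6520, 1.8667)

p' = (0.4200, 1.6560, 1.8600)
q' = (-0.6927, -0.0270, 0.5145, 0.5047)
v' = (1.2920, 0.6520, 1.8667)
ω' = (0.6891, -0.0881, -0.6790)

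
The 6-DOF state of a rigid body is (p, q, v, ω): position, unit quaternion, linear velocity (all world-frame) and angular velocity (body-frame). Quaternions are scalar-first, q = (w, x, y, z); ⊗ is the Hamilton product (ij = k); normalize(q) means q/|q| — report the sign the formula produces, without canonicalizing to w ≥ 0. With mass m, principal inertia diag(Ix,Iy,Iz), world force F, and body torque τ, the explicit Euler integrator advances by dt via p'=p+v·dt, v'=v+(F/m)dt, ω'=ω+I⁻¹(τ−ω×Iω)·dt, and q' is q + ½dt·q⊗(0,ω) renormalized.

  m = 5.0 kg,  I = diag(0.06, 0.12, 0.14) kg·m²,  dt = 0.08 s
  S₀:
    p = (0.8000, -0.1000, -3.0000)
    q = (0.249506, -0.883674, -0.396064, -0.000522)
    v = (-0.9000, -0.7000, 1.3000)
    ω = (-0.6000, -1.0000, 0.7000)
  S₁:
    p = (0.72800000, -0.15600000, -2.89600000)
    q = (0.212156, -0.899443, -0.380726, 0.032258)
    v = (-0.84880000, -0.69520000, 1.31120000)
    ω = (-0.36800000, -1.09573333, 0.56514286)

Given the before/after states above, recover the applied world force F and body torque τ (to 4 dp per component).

F = (3.2000, 0.3000, 0.7000)
τ = (0.1600, -0.1100, -0.2000)

Δω = ω₁−ω₀ = (0.23200000, -0.09573333, -0.13485714)
gyro term ω₀×Iω₀ = (-0.0140, 0.0336, 0.0360)
I·α + gyro = (0.1600, -0.1100, -0.2000)
Δv = v₁−v₀ = (0.05120000, 0.00480000, 0.01120000)
applied force F = (3.2000, 0.3000, 0.7000)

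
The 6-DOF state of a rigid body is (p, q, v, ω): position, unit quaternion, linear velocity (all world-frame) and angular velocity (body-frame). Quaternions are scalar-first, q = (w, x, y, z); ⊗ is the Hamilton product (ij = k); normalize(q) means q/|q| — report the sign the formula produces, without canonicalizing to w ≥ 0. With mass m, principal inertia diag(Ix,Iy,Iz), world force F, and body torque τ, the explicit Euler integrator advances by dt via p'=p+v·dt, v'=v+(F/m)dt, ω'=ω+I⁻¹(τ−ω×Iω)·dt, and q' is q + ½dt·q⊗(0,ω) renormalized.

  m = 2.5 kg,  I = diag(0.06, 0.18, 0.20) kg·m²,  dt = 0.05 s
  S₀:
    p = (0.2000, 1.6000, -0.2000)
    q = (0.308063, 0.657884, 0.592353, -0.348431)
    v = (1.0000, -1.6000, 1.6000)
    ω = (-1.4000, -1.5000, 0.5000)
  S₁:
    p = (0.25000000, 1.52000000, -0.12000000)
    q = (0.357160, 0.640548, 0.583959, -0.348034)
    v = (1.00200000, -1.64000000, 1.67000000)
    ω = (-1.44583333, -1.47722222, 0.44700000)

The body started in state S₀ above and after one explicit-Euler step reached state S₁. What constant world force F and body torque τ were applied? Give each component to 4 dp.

Δω = ω₁−ω₀ = (-0.04583333, 0.02277778, -0.05300000)
gyro term ω₀×Iω₀ = (-0.0150, 0.0980, 0.2520)
applied torque τ = (-0.0700, 0.1800, 0.0400)
Δv = v₁−v₀ = (0.00200000, -0.04000000, 0.07000000)
m·(v₁−v₀)/dt = (0.1000, -2.0000, 3.5000)

F = (0.1000, -2.0000, 3.5000)
τ = (-0.0700, 0.1800, 0.0400)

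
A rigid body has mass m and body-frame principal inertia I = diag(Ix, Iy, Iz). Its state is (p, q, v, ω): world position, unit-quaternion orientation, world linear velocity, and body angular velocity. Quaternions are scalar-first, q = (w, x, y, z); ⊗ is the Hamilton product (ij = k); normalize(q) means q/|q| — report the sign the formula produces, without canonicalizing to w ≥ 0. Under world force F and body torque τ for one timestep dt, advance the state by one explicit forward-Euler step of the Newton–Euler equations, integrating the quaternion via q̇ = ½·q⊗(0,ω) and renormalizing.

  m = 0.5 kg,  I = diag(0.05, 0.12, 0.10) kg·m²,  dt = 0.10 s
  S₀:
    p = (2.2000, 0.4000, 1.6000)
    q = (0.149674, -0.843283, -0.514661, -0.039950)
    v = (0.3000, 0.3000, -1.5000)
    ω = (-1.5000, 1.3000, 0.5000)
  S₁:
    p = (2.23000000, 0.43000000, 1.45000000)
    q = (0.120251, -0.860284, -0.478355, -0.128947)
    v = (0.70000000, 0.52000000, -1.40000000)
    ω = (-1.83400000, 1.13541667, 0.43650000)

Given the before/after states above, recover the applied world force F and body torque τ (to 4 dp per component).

Δω = ω₁−ω₀ = (-0.33400000, -0.16458333, -0.06350000)
I·α + gyro = (-0.1800, -0.1600, -0.2000)
velocity change Δv = (0.40000000, 0.22000000, 0.10000000)
applied force F = (2.0000, 1.1000, 0.5000)

F = (2.0000, 1.1000, 0.5000)
τ = (-0.1800, -0.1600, -0.2000)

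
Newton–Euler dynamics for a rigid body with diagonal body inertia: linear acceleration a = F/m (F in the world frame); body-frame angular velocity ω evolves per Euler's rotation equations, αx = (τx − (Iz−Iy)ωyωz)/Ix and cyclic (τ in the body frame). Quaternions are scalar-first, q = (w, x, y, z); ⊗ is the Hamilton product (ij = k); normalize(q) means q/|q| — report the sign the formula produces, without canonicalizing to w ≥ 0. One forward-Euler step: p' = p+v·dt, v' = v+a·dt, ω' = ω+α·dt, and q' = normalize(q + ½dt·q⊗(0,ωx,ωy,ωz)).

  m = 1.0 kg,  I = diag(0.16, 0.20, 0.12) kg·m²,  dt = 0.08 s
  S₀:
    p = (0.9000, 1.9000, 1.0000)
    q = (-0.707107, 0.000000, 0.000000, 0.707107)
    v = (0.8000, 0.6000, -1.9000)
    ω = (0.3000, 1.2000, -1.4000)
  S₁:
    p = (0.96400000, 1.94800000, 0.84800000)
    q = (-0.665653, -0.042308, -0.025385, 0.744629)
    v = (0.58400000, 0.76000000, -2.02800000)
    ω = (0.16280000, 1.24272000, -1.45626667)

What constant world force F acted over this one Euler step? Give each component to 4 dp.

Δv = v₁−v₀ = (-0.21600000, 0.16000000, -0.12800000)
applied force F = (-2.7000, 2.0000, -1.6000)

F = (-2.7000, 2.0000, -1.6000)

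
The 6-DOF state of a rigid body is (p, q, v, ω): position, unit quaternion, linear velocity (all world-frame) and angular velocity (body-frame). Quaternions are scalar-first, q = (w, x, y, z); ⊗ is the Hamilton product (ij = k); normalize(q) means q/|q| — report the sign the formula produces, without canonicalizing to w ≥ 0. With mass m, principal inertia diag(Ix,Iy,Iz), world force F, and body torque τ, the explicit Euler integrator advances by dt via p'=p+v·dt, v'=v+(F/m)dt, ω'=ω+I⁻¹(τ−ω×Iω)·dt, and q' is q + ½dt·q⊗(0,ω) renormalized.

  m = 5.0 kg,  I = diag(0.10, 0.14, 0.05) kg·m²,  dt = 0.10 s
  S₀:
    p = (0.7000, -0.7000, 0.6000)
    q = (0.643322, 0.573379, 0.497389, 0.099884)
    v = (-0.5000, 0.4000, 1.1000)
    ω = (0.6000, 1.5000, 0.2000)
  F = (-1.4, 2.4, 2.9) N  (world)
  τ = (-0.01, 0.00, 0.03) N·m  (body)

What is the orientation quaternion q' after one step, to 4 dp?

Hamilton product q⊗(0,ω) = (-1.1100877, 0.3356450, 0.9102376, 0.6902995)
q + ½dt·q⊗(0,ω), renormalized = (0.5859, 0.5882, 0.5411, 0.1340)

q' = (0.5859, 0.5882, 0.5411, 0.1340)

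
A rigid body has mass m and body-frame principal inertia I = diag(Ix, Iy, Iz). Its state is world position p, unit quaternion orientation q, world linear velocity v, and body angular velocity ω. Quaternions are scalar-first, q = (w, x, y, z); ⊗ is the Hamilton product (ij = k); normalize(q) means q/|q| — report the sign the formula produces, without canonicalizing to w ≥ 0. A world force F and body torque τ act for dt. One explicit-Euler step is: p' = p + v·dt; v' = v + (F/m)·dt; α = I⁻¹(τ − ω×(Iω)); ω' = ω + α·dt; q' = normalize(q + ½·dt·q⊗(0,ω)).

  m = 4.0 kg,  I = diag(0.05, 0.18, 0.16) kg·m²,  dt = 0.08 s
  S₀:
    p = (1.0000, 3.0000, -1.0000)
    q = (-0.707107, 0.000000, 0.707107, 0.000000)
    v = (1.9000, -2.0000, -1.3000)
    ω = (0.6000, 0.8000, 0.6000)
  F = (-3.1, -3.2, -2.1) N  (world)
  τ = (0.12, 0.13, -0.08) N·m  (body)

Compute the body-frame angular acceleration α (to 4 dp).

α = (2.5920, 0.9422, -0.8900)

ω×(Iω) gyroscopic = (-0.0096, -0.0396, 0.0624)
(τ − ω×Iω)/I = (2.5920, 0.9422, -0.8900)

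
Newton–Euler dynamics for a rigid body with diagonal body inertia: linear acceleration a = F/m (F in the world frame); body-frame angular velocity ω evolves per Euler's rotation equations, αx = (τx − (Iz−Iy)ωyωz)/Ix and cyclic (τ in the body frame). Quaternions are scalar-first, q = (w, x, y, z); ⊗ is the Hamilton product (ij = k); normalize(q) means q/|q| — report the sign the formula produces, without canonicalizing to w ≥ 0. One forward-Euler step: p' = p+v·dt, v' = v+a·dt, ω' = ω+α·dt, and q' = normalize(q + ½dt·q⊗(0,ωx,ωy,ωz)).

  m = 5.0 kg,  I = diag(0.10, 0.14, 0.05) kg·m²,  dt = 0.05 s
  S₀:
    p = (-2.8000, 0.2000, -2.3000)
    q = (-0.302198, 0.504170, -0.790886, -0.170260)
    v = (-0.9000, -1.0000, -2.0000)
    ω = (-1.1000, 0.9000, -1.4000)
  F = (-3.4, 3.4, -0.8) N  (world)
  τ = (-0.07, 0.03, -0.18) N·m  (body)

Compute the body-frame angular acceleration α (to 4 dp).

precession coupling ω×(Iω) = (0.1134, 0.0770, -0.0396)
angular accel α = (-1.8340, -0.3357, -2.8080)

α = (-1.8340, -0.3357, -2.8080)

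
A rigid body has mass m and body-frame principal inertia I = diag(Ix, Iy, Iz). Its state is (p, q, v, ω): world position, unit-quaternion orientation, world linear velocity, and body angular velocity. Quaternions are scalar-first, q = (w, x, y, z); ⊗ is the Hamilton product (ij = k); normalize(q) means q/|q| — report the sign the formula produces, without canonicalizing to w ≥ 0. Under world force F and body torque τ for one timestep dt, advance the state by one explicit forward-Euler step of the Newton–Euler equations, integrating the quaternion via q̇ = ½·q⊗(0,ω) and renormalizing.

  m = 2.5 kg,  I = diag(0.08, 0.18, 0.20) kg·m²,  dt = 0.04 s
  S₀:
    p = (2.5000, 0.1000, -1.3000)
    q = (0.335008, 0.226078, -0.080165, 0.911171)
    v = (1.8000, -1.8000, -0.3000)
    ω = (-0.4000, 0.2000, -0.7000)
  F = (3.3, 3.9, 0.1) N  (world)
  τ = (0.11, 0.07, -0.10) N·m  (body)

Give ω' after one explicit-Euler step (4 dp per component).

(τ − ω×Iω)/I = (1.4100, 0.5756, -0.4600)
new body rate ω' = (-0.3436, 0.2230, -0.7184)

ω' = (-0.3436, 0.2230, -0.7184)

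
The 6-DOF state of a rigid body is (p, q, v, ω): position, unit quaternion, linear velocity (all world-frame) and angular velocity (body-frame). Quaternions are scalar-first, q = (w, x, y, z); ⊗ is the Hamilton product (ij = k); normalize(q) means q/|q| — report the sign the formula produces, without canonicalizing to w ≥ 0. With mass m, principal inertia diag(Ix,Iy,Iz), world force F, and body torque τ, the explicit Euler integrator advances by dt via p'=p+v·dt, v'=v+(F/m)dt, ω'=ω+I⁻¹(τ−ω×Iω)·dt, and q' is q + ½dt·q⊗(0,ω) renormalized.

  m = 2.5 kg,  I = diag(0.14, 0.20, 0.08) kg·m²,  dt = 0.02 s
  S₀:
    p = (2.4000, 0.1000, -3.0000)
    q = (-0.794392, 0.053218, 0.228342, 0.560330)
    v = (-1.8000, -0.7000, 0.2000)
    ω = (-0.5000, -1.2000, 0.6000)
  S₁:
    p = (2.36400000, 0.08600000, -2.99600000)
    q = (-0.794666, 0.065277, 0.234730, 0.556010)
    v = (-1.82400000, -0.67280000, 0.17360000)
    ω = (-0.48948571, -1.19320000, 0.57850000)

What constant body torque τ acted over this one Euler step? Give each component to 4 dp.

τ = (0.1600, 0.0500, -0.0500)

ω₁ − ω₀ = (0.01051429, 0.00680000, -0.02150000)
τ = I·(Δω/dt) + ω₀×(Iω₀) = (0.1600, 0.0500, -0.0500)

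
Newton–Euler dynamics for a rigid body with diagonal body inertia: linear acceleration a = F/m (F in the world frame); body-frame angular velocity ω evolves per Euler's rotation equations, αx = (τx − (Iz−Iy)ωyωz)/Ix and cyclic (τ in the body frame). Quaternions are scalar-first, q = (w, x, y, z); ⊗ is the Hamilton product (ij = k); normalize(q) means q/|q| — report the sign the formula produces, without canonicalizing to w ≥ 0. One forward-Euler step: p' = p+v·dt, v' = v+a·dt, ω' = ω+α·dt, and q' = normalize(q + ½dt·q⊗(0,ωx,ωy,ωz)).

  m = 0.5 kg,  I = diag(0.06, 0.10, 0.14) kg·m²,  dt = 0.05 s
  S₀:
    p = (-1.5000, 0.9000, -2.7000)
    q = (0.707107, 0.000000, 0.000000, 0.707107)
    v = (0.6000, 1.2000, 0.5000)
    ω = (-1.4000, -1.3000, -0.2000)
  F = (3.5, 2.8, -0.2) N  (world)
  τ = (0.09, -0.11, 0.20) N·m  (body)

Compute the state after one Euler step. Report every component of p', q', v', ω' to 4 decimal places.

p' = (-1.4700, 0.9600, -2.6750)
q' = (0.7098, -0.0018, -0.0477, 0.7028)
v' = (0.9500, 1.4800, 0.4800)
ω' = (-1.3337, -1.3438, -0.1546)

precession coupling ω×(Iω) = (0.0104, -0.0224, 0.0728)
(τ − ω×Iω)/I = (1.3267, -0.8760, 0.9086)
ω + α·dt = (-1.3337, -1.3438, -0.1546)
2q̇ = q⊗(0,ω) = (0.1414214, -0.0707107, -1.9091889, -0.1414214)
q' = normalize(q + ½dt·q⊗(0,ω)) = (0.7098, -0.0018, -0.0477, 0.7028)
p' = p + v·dt = (-1.4700, 0.9600, -2.6750)
new velocity v' = (0.9500, 1.4800, 0.4800)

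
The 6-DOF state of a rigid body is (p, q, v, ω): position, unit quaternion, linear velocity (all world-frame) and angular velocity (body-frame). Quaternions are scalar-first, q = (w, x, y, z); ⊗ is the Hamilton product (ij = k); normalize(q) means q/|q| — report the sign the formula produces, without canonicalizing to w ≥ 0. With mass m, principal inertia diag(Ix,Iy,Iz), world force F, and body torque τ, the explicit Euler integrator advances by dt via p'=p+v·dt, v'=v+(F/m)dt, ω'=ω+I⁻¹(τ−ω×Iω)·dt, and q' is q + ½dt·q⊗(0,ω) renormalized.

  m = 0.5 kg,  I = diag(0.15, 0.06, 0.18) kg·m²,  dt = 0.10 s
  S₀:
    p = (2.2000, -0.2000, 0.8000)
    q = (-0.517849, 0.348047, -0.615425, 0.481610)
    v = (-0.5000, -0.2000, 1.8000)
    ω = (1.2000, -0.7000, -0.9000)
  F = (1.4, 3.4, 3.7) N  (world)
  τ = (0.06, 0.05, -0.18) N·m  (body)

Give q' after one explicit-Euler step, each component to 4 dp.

Hamilton product q⊗(0,ω) = (-0.4150049, 0.2695907, 1.2536686, 0.9609412)
updated quaternion q' = (-0.5368, 0.3603, -0.5509, 0.5279)

q' = (-0.5368, 0.3603, -0.5509, 0.5279)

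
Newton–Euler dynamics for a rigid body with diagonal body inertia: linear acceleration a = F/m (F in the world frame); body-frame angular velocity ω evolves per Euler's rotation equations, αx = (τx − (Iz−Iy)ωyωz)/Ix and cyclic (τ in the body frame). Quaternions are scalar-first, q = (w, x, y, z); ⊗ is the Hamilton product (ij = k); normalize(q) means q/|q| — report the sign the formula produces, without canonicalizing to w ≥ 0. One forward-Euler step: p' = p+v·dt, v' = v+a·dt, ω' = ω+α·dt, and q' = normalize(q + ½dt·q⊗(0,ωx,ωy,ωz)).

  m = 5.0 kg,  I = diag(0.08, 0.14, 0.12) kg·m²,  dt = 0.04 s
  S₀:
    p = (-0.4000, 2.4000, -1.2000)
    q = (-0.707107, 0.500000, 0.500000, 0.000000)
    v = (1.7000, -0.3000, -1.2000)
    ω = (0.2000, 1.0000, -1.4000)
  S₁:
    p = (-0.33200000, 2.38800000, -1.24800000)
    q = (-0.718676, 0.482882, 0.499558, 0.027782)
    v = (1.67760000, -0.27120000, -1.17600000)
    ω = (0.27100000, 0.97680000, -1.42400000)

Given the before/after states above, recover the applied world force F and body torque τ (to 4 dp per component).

Δv = v₁−v₀ = (-0.02240000, 0.02880000, 0.02400000)
F = m·Δv/dt = (-2.8000, 3.6000, 3.0000)
rate change Δω = (0.07100000, -0.02320000, -0.02400000)
τ = I·(Δω/dt) + ω₀×(Iω₀) = (0.1700, -0.0700, -0.0600)

F = (-2.8000, 3.6000, 3.0000)
τ = (0.1700, -0.0700, -0.0600)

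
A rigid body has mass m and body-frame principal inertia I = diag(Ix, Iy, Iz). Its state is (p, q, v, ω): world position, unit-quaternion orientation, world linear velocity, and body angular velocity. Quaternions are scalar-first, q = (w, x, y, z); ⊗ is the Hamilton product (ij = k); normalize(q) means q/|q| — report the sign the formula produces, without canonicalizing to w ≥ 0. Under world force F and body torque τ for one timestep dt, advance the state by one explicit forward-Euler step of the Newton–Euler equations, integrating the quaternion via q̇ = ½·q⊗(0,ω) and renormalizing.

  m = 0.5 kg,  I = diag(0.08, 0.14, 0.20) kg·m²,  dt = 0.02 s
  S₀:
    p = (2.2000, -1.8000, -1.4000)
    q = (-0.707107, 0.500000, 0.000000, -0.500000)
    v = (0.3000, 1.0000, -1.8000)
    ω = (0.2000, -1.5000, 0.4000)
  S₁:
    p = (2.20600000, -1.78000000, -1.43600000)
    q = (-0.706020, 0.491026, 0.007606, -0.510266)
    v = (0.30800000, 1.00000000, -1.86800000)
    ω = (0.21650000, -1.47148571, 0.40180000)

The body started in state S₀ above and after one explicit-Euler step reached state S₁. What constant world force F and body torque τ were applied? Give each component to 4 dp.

rate change Δω = (0.01650000, 0.02851429, 0.00180000)
gyro term ω₀×Iω₀ = (-0.0360, -0.0096, -0.0180)
τ = I·(Δω/dt) + ω₀×(Iω₀) = (0.0300, 0.1900, 0.0000)
v₁ − v₀ = (0.00800000, 0.00000000, -0.06800000)
F = m·Δv/dt = (0.2000, 0.0000, -1.7000)

F = (0.2000, 0.0000, -1.7000)
τ = (0.0300, 0.1900, 0.0000)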